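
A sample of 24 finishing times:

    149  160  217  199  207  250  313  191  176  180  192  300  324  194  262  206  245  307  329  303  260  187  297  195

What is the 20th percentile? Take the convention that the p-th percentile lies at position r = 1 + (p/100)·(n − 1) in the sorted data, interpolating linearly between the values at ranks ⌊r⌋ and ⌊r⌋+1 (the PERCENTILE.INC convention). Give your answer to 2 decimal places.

189.40

Sorted: 149, 160, 176, 180, 187, 191, 192, 194, 195, 199, 206, 207, 217, 245, 250, 260, 262, 297, 300, 303, 307, 313, 324, 329.
n = 24.
r = 1 + (20/100)·(24 − 1) = 1 + 4.6 = 5.6.
Rank 5 is 187 and rank 6 is 191.
Interpolate: 187 + 0.6·(191 − 187) = 187 + 0.6·4 = 189.4.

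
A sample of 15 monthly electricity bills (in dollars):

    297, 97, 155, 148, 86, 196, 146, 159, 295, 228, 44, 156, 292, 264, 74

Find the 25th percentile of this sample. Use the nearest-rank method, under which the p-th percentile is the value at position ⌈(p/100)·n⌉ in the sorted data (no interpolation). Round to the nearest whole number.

Sorted: 44, 74, 86, 97, 146, 148, 155, 156, 159, 196, 228, 264, 292, 295, 297.
n = 15.
Position = ⌈25/100 · 15⌉ = ⌈3.75⌉ = 4.
The value at rank 4 is 97.

97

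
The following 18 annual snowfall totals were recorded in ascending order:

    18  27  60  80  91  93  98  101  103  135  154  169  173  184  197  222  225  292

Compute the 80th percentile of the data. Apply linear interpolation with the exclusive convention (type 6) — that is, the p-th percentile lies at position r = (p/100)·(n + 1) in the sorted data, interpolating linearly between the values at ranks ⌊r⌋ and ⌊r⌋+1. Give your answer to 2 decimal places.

n = 18.
r = (80/100)·(18 + 1) = 15.2.
Rank 15 is 197 and rank 16 is 222.
Interpolate: 197 + 0.2·(222 − 197) = 197 + 0.2·25 = 202.

202.00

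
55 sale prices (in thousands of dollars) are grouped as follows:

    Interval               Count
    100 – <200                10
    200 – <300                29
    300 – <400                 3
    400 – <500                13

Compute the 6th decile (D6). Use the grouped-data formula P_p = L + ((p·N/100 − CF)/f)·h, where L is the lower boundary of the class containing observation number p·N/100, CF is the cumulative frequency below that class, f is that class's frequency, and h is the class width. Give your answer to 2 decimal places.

279.31

N = 55; target position k = 60/100 · 55 = 33.
Cumulative frequencies: 10, 39, 42, 55.
Observation 33 falls in the class 200 – <300.
L = 200, CF = 10, f = 29, h = 100.
P60 = 200 + ((33 − 10)/29)·100 = 200 + 79.3103 = 279.31.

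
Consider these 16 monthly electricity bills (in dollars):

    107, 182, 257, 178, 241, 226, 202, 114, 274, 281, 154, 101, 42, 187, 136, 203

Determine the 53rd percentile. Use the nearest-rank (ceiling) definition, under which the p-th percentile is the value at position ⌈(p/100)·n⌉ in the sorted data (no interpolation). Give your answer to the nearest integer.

187

Sorted: 42, 101, 107, 114, 136, 154, 178, 182, 187, 202, 203, 226, 241, 257, 274, 281.
n = 16.
Position = ⌈53/100 · 16⌉ = ⌈8.48⌉ = 9.
The value at rank 9 is 187.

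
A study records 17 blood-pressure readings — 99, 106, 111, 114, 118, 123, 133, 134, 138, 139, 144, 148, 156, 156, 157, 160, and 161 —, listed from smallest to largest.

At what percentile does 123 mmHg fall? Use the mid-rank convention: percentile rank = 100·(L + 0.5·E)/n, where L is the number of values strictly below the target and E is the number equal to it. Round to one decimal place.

32.4

Count below 123: L = 5; count equal: E = 1; n = 17.
Percentile rank = 100·(5 + 0.5·1)/17 = 100·5.5/17 = 32.35.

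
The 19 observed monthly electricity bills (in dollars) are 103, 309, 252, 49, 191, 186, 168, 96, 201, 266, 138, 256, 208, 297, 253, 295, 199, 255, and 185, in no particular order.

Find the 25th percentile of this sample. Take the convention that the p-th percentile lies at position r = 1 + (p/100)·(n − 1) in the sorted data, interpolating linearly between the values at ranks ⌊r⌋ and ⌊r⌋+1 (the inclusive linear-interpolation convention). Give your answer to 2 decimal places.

Sorted: 49, 96, 103, 138, 168, 185, 186, 191, 199, 201, 208, 252, 253, 255, 256, 266, 295, 297, 309.
n = 19.
r = 1 + (25/100)·(19 − 1) = 1 + 4.5 = 5.5.
Rank 5 is 168 and rank 6 is 185.
Interpolate: 168 + 0.5·(185 − 168) = 168 + 0.5·17 = 176.5.

176.50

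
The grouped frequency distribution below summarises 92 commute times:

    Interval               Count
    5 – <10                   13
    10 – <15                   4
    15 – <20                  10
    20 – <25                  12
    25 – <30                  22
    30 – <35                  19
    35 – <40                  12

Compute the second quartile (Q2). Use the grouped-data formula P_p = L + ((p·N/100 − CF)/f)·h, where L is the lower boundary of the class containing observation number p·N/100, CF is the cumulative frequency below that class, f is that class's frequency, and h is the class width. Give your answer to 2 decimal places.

N = 92; target position k = 50/100 · 92 = 46.
Cumulative frequencies: 13, 17, 27, 39, 61, 80, 92.
Observation 46 falls in the class 25 – <30.
L = 25, CF = 39, f = 22, h = 5.
P50 = 25 + ((46 − 39)/22)·5 = 25 + 1.59091 = 26.5909.

26.59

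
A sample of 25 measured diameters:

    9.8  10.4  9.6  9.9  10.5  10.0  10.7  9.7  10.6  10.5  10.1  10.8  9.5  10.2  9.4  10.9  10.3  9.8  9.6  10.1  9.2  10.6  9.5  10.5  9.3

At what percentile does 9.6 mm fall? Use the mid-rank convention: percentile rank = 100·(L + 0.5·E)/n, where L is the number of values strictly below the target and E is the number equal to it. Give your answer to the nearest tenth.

24.0

Sorted: 9.2, 9.3, 9.4, 9.5, 9.5, 9.6, 9.6, 9.7, 9.8, 9.8, 9.9, 10.0, 10.1, 10.1, 10.2, 10.3, 10.4, 10.5, 10.5, 10.5, 10.6, 10.6, 10.7, 10.8, 10.9.
Count below 9.6: L = 5; count equal: E = 2; n = 25.
Percentile rank = 100·(5 + 0.5·2)/25 = 100·6/25 = 24.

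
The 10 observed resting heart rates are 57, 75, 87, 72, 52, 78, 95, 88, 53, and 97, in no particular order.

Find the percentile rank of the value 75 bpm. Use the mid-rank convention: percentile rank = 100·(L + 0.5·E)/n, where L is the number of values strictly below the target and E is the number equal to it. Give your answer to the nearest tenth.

45.0

Sorted: 52, 53, 57, 72, 75, 78, 87, 88, 95, 97.
Count below 75: L = 4; count equal: E = 1; n = 10.
Percentile rank = 100·(4 + 0.5·1)/10 = 100·4.5/10 = 45.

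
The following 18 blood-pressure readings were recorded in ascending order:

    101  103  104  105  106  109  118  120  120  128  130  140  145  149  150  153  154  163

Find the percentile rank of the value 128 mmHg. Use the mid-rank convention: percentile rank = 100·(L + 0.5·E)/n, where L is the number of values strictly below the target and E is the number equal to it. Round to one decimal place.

Count below 128: L = 9; count equal: E = 1; n = 18.
Percentile rank = 100·(9 + 0.5·1)/18 = 100·9.5/18 = 52.78.

52.8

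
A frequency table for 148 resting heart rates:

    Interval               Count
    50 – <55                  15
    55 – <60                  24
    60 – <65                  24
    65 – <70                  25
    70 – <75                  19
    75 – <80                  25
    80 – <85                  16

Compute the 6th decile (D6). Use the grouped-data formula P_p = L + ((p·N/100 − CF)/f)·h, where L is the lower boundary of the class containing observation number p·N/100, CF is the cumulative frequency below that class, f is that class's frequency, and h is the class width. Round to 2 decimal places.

N = 148; target position k = 60/100 · 148 = 88.8.
Cumulative frequencies: 15, 39, 63, 88, 107, 132, 148.
Observation 88.8 falls in the class 70 – <75.
L = 70, CF = 88, f = 19, h = 5.
P60 = 70 + ((88.8 − 88)/19)·5 = 70 + 0.210526 = 70.2105.

70.21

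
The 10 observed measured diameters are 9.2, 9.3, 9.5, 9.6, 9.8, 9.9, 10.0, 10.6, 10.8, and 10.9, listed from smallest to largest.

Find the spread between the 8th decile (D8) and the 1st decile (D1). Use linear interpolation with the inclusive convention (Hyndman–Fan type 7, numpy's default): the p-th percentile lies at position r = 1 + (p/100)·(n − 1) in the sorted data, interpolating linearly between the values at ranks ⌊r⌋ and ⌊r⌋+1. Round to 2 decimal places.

n = 10.
P10: r = 1.9; ranks 1–2 are 9.2, 9.3; interpolating gives 9.29.
P80: r = 8.2; ranks 8–9 are 10.6, 10.8; interpolating gives 10.64.
Difference: 10.64 − 9.29 = 1.35.

1.35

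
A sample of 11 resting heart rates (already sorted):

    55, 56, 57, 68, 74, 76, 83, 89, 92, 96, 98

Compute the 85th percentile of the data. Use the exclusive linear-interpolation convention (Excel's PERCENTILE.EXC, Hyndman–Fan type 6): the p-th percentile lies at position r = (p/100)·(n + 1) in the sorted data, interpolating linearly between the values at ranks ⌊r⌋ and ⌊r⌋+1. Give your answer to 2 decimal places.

96.40

n = 11.
r = (85/100)·(11 + 1) = 10.2.
Rank 10 is 96 and rank 11 is 98.
Interpolate: 96 + 0.2·(98 − 96) = 96 + 0.2·2 = 96.4.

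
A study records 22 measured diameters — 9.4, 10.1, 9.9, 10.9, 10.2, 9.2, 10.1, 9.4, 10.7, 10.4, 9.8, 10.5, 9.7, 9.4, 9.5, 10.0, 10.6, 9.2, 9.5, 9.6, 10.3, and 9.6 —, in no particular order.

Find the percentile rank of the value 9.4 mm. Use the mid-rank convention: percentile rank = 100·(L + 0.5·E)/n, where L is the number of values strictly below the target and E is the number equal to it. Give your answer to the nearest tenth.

15.9

Sorted: 9.2, 9.2, 9.4, 9.4, 9.4, 9.5, 9.5, 9.6, 9.6, 9.7, 9.8, 9.9, 10.0, 10.1, 10.1, 10.2, 10.3, 10.4, 10.5, 10.6, 10.7, 10.9.
Count below 9.4: L = 2; count equal: E = 3; n = 22.
Percentile rank = 100·(2 + 0.5·3)/22 = 100·3.5/22 = 15.91.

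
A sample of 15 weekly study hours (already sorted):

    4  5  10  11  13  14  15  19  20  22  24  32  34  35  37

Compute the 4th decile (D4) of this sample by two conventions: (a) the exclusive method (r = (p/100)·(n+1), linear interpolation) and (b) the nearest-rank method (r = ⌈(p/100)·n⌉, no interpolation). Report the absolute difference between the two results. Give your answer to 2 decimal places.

0.40

n = 15.
(a) r = 6.4; between ranks 6 (14) and 7 (15): 14.4.
(b) the nearest-rank method: rank 6 → 14.
|14.4 − 14| = 0.4.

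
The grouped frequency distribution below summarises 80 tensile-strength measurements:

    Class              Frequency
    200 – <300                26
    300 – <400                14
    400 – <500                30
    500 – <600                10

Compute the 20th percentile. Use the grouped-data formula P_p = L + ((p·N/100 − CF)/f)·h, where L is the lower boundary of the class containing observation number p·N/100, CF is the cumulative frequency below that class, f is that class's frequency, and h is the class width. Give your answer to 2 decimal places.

261.54

N = 80; target position k = 20/100 · 80 = 16.
Cumulative frequencies: 26, 40, 70, 80.
Observation 16 falls in the class 200 – <300.
L = 200, CF = 0, f = 26, h = 100.
P20 = 200 + ((16 − 0)/26)·100 = 200 + 61.5385 = 261.538.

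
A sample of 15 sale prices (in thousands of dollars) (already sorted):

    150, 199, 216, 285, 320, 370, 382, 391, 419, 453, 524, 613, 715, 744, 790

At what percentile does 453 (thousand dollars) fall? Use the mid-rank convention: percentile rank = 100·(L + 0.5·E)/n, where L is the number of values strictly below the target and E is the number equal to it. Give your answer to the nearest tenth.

63.3

Count below 453: L = 9; count equal: E = 1; n = 15.
Percentile rank = 100·(9 + 0.5·1)/15 = 100·9.5/15 = 63.33.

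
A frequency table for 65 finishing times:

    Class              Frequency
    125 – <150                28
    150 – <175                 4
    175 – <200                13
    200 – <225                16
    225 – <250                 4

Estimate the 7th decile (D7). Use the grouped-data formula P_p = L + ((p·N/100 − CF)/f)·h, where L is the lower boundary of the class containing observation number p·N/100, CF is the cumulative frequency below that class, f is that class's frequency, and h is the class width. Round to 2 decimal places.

200.78

N = 65; target position k = 70/100 · 65 = 45.5.
Cumulative frequencies: 28, 32, 45, 61, 65.
Observation 45.5 falls in the class 200 – <225.
L = 200, CF = 45, f = 16, h = 25.
P70 = 200 + ((45.5 − 45)/16)·25 = 200 + 0.78125 = 200.781.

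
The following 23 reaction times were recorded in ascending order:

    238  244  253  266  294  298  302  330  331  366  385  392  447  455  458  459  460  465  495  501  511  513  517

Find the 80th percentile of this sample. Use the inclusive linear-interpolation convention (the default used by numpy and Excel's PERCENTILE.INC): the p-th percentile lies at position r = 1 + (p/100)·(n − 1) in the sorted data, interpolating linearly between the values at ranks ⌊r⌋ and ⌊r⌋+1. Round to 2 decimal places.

483.00

n = 23.
r = 1 + (80/100)·(23 − 1) = 1 + 17.6 = 18.6.
Rank 18 is 465 and rank 19 is 495.
Interpolate: 465 + 0.6·(495 − 465) = 465 + 0.6·30 = 483.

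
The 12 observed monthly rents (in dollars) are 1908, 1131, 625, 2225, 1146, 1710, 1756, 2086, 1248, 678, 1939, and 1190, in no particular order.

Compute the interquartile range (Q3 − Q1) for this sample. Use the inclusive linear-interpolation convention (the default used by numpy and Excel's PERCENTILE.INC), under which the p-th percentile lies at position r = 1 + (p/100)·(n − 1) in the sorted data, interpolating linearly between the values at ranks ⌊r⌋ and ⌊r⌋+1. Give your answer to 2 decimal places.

Sorted: 625, 678, 1131, 1146, 1190, 1248, 1710, 1756, 1908, 1939, 2086, 2225.
n = 12.
P25: r = 3.75; ranks 3–4 are 1131, 1146; interpolating gives 1142.25.
P75: r = 9.25; ranks 9–10 are 1908, 1939; interpolating gives 1915.75.
Difference: 1915.75 − 1142.25 = 773.5.

773.50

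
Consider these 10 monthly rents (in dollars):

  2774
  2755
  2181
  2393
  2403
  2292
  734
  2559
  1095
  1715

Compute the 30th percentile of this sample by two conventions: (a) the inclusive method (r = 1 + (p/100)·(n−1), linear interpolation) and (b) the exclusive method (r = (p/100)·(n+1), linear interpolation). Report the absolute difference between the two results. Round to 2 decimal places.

Sorted: 734, 1095, 1715, 2181, 2292, 2393, 2403, 2559, 2755, 2774.
n = 10.
(a) r = 3.7; between ranks 3 (1715) and 4 (2181): 2041.2.
(b) r = 3.3; between ranks 3 (1715) and 4 (2181): 1854.8.
|2041.2 − 1854.8| = 186.4.

186.40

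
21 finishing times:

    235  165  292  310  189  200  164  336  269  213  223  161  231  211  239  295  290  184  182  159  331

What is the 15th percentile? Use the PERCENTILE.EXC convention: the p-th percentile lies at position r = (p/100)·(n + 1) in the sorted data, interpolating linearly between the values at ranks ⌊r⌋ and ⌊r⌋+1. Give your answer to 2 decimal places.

Sorted: 159, 161, 164, 165, 182, 184, 189, 200, 211, 213, 223, 231, 235, 239, 269, 290, 292, 295, 310, 331, 336.
n = 21.
r = (15/100)·(21 + 1) = 3.3.
Rank 3 is 164 and rank 4 is 165.
Interpolate: 164 + 0.3·(165 − 164) = 164 + 0.3·1 = 164.3.

164.30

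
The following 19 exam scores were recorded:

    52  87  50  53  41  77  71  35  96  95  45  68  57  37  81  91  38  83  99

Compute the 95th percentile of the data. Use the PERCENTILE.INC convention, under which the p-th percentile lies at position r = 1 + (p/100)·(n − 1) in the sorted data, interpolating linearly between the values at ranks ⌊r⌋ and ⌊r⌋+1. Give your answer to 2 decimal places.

96.30

Sorted: 35, 37, 38, 41, 45, 50, 52, 53, 57, 68, 71, 77, 81, 83, 87, 91, 95, 96, 99.
n = 19.
r = 1 + (95/100)·(19 − 1) = 1 + 17.1 = 18.1.
Rank 18 is 96 and rank 19 is 99.
Interpolate: 96 + 0.1·(99 − 96) = 96 + 0.1·3 = 96.3.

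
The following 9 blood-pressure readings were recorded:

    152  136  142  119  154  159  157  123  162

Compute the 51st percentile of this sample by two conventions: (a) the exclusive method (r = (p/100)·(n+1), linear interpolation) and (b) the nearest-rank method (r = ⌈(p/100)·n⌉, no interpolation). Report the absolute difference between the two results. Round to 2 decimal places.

0.20

Sorted: 119, 123, 136, 142, 152, 154, 157, 159, 162.
n = 9.
(a) r = 5.1; between ranks 5 (152) and 6 (154): 152.2.
(b) the nearest-rank method: rank 5 → 152.
|152.2 − 152| = 0.2.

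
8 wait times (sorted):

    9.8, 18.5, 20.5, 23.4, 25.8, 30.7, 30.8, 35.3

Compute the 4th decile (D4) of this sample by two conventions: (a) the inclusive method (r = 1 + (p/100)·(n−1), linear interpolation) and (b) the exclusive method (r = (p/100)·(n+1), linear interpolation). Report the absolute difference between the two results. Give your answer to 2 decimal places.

n = 8.
(a) r = 3.8; between ranks 3 (20.5) and 4 (23.4): 22.82.
(b) r = 3.6; between ranks 3 (20.5) and 4 (23.4): 22.24.
|22.82 − 22.24| = 0.58.

0.58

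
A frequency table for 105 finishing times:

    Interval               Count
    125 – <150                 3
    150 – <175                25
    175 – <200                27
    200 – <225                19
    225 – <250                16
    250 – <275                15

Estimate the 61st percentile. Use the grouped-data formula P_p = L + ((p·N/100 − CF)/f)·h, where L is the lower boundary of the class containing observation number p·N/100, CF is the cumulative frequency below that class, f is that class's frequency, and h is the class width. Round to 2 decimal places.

N = 105; target position k = 61/100 · 105 = 64.05.
Cumulative frequencies: 3, 28, 55, 74, 90, 105.
Observation 64.05 falls in the class 200 – <225.
L = 200, CF = 55, f = 19, h = 25.
P61 = 200 + ((64.05 − 55)/19)·25 = 200 + 11.9079 = 211.908.

211.91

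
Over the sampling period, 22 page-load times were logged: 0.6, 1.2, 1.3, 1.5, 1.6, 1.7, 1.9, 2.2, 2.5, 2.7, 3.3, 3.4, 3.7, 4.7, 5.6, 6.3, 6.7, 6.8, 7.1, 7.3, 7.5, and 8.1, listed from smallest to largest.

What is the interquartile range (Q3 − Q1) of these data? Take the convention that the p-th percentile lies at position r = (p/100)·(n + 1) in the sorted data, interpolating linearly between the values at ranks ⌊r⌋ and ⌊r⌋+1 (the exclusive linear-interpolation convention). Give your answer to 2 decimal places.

5.05

n = 22.
P25: r = 5.75; ranks 5–6 are 1.6, 1.7; interpolating gives 1.675.
P75: r = 17.25; ranks 17–18 are 6.7, 6.8; interpolating gives 6.725.
Difference: 6.725 − 1.675 = 5.05.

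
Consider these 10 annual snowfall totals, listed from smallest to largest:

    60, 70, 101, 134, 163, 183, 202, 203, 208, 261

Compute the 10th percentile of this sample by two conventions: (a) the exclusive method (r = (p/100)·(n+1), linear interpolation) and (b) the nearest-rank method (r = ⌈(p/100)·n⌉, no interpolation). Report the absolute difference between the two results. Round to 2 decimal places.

n = 10.
(a) r = 1.1; between ranks 1 (60) and 2 (70): 61.
(b) the nearest-rank method: rank 1 → 60.
|61 − 60| = 1.

1.00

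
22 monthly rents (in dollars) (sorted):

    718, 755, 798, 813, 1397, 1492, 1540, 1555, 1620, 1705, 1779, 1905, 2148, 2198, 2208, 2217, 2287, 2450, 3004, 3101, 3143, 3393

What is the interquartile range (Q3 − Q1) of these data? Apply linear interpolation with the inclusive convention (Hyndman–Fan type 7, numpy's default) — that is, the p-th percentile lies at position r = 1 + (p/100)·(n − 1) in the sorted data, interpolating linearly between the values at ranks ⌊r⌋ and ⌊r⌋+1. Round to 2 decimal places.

n = 22.
P25: r = 6.25; ranks 6–7 are 1492, 1540; interpolating gives 1504.
P75: r = 16.75; ranks 16–17 are 2217, 2287; interpolating gives 2269.5.
Difference: 2269.5 − 1504 = 765.5.

765.50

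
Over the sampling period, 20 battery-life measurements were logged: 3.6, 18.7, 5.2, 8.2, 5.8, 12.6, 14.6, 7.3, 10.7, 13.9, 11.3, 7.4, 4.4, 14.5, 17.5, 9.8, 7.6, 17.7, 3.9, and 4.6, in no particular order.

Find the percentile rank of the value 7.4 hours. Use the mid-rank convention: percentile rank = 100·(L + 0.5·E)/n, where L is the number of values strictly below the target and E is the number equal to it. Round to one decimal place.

Sorted: 3.6, 3.9, 4.4, 4.6, 5.2, 5.8, 7.3, 7.4, 7.6, 8.2, 9.8, 10.7, 11.3, 12.6, 13.9, 14.5, 14.6, 17.5, 17.7, 18.7.
Count below 7.4: L = 7; count equal: E = 1; n = 20.
Percentile rank = 100·(7 + 0.5·1)/20 = 100·7.5/20 = 37.5.

37.5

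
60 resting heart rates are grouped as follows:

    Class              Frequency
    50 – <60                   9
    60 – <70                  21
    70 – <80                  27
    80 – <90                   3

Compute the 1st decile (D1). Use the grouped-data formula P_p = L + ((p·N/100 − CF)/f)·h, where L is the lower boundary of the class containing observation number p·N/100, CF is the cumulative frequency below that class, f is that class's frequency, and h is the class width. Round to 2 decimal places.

56.67

N = 60; target position k = 10/100 · 60 = 6.
Cumulative frequencies: 9, 30, 57, 60.
Observation 6 falls in the class 50 – <60.
L = 50, CF = 0, f = 9, h = 10.
P10 = 50 + ((6 − 0)/9)·10 = 50 + 6.66667 = 56.6667.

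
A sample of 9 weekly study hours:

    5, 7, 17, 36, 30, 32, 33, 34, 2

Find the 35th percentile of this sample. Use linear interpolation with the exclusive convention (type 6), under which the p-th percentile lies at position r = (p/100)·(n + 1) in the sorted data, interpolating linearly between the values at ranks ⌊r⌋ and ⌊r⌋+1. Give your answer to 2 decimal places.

12.00

Sorted: 2, 5, 7, 17, 30, 32, 33, 34, 36.
n = 9.
r = (35/100)·(9 + 1) = 3.5.
Rank 3 is 7 and rank 4 is 17.
Interpolate: 7 + 0.5·(17 − 7) = 7 + 0.5·10 = 12.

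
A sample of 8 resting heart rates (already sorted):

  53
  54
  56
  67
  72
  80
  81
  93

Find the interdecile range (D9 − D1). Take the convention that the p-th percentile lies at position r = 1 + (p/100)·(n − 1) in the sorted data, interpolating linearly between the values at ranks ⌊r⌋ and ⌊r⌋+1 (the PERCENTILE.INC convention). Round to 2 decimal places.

30.90

n = 8.
P10: r = 1.7; ranks 1–2 are 53, 54; interpolating gives 53.7.
P90: r = 7.3; ranks 7–8 are 81, 93; interpolating gives 84.6.
Difference: 84.6 − 53.7 = 30.9.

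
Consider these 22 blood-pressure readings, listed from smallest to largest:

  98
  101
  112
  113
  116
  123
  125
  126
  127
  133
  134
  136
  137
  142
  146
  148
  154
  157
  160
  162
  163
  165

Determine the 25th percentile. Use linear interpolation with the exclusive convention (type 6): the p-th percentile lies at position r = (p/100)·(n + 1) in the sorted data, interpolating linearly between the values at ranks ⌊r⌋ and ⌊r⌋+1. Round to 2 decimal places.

121.25

n = 22.
r = (25/100)·(22 + 1) = 5.75.
Rank 5 is 116 and rank 6 is 123.
Interpolate: 116 + 0.75·(123 − 116) = 116 + 0.75·7 = 121.25.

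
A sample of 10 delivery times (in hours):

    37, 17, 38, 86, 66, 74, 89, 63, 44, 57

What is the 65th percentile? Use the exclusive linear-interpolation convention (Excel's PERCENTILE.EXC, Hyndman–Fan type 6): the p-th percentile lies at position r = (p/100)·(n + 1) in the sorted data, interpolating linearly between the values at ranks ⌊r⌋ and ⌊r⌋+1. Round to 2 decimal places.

Sorted: 17, 37, 38, 44, 57, 63, 66, 74, 86, 89.
n = 10.
r = (65/100)·(10 + 1) = 7.15.
Rank 7 is 66 and rank 8 is 74.
Interpolate: 66 + 0.15·(74 − 66) = 66 + 0.15·8 = 67.2.

67.20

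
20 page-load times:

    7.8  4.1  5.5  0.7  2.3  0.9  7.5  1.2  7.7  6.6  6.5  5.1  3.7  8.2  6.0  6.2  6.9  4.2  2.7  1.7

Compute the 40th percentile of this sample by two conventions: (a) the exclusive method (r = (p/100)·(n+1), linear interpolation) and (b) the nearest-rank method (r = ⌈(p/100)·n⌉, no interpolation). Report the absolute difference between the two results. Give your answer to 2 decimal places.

0.04

Sorted: 0.7, 0.9, 1.2, 1.7, 2.3, 2.7, 3.7, 4.1, 4.2, 5.1, 5.5, 6.0, 6.2, 6.5, 6.6, 6.9, 7.5, 7.7, 7.8, 8.2.
n = 20.
(a) r = 8.4; between ranks 8 (4.1) and 9 (4.2): 4.14.
(b) the nearest-rank method: rank 8 → 4.1.
|4.14 − 4.1| = 0.04.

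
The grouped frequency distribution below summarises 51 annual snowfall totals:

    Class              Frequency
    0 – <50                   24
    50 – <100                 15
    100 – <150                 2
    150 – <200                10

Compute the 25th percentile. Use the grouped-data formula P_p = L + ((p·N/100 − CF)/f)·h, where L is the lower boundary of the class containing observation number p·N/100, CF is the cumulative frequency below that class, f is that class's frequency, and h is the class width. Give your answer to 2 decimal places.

26.56

N = 51; target position k = 25/100 · 51 = 12.75.
Cumulative frequencies: 24, 39, 41, 51.
Observation 12.75 falls in the class 0 – <50.
L = 0, CF = 0, f = 24, h = 50.
P25 = 0 + ((12.75 − 0)/24)·50 = 0 + 26.5625 = 26.5625.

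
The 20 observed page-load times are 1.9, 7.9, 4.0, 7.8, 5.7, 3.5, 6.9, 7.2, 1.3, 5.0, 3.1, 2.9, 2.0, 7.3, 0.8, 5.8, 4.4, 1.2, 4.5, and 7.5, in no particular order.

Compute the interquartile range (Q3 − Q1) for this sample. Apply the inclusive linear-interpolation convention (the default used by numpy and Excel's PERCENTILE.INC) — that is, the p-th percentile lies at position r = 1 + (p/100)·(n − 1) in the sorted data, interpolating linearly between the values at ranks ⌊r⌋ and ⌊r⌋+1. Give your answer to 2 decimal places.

Sorted: 0.8, 1.2, 1.3, 1.9, 2.0, 2.9, 3.1, 3.5, 4.0, 4.4, 4.5, 5.0, 5.7, 5.8, 6.9, 7.2, 7.3, 7.5, 7.8, 7.9.
n = 20.
P25: r = 5.75; ranks 5–6 are 2.0, 2.9; interpolating gives 2.675.
P75: r = 15.25; ranks 15–16 are 6.9, 7.2; interpolating gives 6.975.
Difference: 6.975 − 2.675 = 4.3.

4.30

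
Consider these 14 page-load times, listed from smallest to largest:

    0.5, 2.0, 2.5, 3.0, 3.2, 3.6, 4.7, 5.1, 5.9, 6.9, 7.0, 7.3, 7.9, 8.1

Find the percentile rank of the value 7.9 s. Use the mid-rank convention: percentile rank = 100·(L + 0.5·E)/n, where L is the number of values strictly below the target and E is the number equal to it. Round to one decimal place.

Count below 7.9: L = 12; count equal: E = 1; n = 14.
Percentile rank = 100·(12 + 0.5·1)/14 = 100·12.5/14 = 89.29.

89.3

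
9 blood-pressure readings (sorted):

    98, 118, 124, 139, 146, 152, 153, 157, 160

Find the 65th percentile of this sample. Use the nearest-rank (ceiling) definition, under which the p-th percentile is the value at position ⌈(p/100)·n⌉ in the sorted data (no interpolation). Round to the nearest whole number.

152

n = 9.
Position = ⌈65/100 · 9⌉ = ⌈5.85⌉ = 6.
The value at rank 6 is 152.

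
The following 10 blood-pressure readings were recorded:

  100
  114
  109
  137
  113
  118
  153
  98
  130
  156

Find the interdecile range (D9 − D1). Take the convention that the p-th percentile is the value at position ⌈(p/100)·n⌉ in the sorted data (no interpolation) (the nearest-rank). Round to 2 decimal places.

55.00

Sorted: 98, 100, 109, 113, 114, 118, 130, 137, 153, 156.
n = 10.
P10: rank ⌈10/100·10⌉ = 1 → 98.
P90: rank ⌈90/100·10⌉ = 9 → 153.
Difference: 153 − 98 = 55.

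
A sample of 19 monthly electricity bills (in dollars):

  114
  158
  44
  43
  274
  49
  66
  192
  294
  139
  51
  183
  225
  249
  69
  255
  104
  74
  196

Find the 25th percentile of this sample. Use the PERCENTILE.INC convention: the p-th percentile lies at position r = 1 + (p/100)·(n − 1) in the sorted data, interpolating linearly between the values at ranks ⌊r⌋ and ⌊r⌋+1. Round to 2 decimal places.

Sorted: 43, 44, 49, 51, 66, 69, 74, 104, 114, 139, 158, 183, 192, 196, 225, 249, 255, 274, 294.
n = 19.
r = 1 + (25/100)·(19 − 1) = 1 + 4.5 = 5.5.
Rank 5 is 66 and rank 6 is 69.
Interpolate: 66 + 0.5·(69 − 66) = 66 + 0.5·3 = 67.5.

67.50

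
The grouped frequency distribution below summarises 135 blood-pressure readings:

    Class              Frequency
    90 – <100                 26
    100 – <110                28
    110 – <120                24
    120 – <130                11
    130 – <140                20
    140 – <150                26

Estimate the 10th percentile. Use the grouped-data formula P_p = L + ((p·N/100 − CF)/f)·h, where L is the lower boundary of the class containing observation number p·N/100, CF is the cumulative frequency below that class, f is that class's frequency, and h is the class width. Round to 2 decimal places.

N = 135; target position k = 10/100 · 135 = 13.5.
Cumulative frequencies: 26, 54, 78, 89, 109, 135.
Observation 13.5 falls in the class 90 – <100.
L = 90, CF = 0, f = 26, h = 10.
P10 = 90 + ((13.5 − 0)/26)·10 = 90 + 5.19231 = 95.1923.

95.19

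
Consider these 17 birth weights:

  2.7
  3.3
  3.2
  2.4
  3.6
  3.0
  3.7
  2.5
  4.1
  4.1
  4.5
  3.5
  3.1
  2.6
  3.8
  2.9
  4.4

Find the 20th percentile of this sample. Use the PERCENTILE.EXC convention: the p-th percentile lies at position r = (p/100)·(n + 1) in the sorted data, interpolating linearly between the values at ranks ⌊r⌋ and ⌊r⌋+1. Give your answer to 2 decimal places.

2.66

Sorted: 2.4, 2.5, 2.6, 2.7, 2.9, 3.0, 3.1, 3.2, 3.3, 3.5, 3.6, 3.7, 3.8, 4.1, 4.1, 4.4, 4.5.
n = 17.
r = (20/100)·(17 + 1) = 3.6.
Rank 3 is 2.6 and rank 4 is 2.7.
Interpolate: 2.6 + 0.6·(2.7 − 2.6) = 2.6 + 0.6·0.1 = 2.66.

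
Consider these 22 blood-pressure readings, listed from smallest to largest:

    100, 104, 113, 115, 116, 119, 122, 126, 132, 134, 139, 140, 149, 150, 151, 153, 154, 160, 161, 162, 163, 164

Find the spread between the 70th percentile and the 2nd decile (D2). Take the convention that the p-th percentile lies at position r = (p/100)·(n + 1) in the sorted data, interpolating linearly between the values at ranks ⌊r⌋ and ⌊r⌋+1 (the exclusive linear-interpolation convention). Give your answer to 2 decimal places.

n = 22.
P20: r = 4.6; ranks 4–5 are 115, 116; interpolating gives 115.6.
P70: r = 16.1; ranks 16–17 are 153, 154; interpolating gives 153.1.
Difference: 153.1 − 115.6 = 37.5.

37.50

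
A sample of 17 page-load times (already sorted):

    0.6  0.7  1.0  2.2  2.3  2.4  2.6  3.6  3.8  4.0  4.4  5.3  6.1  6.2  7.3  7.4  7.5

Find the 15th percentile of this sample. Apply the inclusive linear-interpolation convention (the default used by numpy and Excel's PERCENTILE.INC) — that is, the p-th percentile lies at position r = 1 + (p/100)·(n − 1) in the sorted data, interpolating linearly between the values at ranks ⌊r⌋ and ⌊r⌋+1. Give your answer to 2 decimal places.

n = 17.
r = 1 + (15/100)·(17 − 1) = 1 + 2.4 = 3.4.
Rank 3 is 1.0 and rank 4 is 2.2.
Interpolate: 1.0 + 0.4·(2.2 − 1.0) = 1.0 + 0.4·1.2 = 1.48.

1.48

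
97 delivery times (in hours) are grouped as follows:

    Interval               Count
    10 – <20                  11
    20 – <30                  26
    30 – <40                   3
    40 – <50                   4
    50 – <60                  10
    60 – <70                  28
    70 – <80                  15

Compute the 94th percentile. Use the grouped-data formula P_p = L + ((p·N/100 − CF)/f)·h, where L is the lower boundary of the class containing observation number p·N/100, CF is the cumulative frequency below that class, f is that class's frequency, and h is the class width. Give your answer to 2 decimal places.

N = 97; target position k = 94/100 · 97 = 91.18.
Cumulative frequencies: 11, 37, 40, 44, 54, 82, 97.
Observation 91.18 falls in the class 70 – <80.
L = 70, CF = 82, f = 15, h = 10.
P94 = 70 + ((91.18 − 82)/15)·10 = 70 + 6.12 = 76.12.

76.12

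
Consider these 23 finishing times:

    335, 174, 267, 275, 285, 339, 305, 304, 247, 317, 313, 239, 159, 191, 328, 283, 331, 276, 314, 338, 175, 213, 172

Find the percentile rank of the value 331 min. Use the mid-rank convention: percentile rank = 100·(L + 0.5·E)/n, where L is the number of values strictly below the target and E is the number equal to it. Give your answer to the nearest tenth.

Sorted: 159, 172, 174, 175, 191, 213, 239, 247, 267, 275, 276, 283, 285, 304, 305, 313, 314, 317, 328, 331, 335, 338, 339.
Count below 331: L = 19; count equal: E = 1; n = 23.
Percentile rank = 100·(19 + 0.5·1)/23 = 100·19.5/23 = 84.78.

84.8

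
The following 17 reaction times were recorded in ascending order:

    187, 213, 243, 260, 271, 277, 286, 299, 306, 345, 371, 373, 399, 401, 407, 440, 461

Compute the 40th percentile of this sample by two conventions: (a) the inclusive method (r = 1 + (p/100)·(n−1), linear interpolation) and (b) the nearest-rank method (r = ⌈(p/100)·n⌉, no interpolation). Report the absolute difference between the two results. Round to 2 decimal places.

n = 17.
(a) r = 7.4; between ranks 7 (286) and 8 (299): 291.2.
(b) the nearest-rank method: rank 7 → 286.
|291.2 − 286| = 5.2.

5.20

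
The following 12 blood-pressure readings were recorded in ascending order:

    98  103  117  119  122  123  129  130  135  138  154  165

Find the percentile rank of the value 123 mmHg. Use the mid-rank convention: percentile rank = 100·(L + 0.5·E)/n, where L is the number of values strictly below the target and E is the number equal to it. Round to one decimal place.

45.8

Count below 123: L = 5; count equal: E = 1; n = 12.
Percentile rank = 100·(5 + 0.5·1)/12 = 100·5.5/12 = 45.83.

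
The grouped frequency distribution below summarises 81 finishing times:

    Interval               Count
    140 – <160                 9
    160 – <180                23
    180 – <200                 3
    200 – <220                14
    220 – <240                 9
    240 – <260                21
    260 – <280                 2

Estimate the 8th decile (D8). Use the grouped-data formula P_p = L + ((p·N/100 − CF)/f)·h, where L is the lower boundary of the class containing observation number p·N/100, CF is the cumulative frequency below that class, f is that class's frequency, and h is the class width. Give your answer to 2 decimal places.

246.48

N = 81; target position k = 80/100 · 81 = 64.8.
Cumulative frequencies: 9, 32, 35, 49, 58, 79, 81.
Observation 64.8 falls in the class 240 – <260.
L = 240, CF = 58, f = 21, h = 20.
P80 = 240 + ((64.8 − 58)/21)·20 = 240 + 6.47619 = 246.476.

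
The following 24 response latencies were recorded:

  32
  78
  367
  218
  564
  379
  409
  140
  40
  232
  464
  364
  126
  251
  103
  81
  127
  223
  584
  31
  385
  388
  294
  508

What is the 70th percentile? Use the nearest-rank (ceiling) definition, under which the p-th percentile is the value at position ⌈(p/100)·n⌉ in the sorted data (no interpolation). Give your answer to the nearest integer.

Sorted: 31, 32, 40, 78, 81, 103, 126, 127, 140, 218, 223, 232, 251, 294, 364, 367, 379, 385, 388, 409, 464, 508, 564, 584.
n = 24.
Position = ⌈70/100 · 24⌉ = ⌈16.8⌉ = 17.
The value at rank 17 is 379.

379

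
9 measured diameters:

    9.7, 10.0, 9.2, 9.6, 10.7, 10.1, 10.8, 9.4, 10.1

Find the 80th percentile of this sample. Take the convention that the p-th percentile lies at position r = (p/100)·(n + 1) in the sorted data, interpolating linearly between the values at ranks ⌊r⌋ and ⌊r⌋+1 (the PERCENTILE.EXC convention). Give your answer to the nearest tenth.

Sorted: 9.2, 9.4, 9.6, 9.7, 10.0, 10.1, 10.1, 10.7, 10.8.
n = 9.
r = (80/100)·(9 + 1) = 8.
r is an integer, so P80 is the value at rank 8: 10.7.

10.7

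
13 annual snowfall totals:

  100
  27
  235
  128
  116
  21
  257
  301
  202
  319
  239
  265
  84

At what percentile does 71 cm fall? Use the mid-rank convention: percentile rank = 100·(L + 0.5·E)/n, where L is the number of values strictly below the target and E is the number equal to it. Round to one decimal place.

Sorted: 21, 27, 84, 100, 116, 128, 202, 235, 239, 257, 265, 301, 319.
Count below 71: L = 2; count equal: E = 0; n = 13.
Percentile rank = 100·(2 + 0.5·0)/13 = 100·2/13 = 15.38.

15.4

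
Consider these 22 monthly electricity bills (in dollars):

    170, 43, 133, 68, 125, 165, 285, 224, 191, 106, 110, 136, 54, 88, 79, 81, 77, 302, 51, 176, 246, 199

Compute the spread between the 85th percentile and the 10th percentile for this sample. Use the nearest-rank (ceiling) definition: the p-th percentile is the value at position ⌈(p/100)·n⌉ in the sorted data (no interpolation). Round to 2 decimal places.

170.00

Sorted: 43, 51, 54, 68, 77, 79, 81, 88, 106, 110, 125, 133, 136, 165, 170, 176, 191, 199, 224, 246, 285, 302.
n = 22.
P10: rank ⌈10/100·22⌉ = 3 → 54.
P85: rank ⌈85/100·22⌉ = 19 → 224.
Difference: 224 − 54 = 170.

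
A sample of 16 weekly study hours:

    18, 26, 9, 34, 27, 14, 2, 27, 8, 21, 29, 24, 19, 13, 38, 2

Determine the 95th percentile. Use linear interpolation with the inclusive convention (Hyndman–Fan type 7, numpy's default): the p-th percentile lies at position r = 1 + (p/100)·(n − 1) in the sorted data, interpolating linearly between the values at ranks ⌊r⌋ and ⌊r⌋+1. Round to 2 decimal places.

Sorted: 2, 2, 8, 9, 13, 14, 18, 19, 21, 24, 26, 27, 27, 29, 34, 38.
n = 16.
r = 1 + (95/100)·(16 − 1) = 1 + 14.25 = 15.25.
Rank 15 is 34 and rank 16 is 38.
Interpolate: 34 + 0.25·(38 − 34) = 34 + 0.25·4 = 35.

35.00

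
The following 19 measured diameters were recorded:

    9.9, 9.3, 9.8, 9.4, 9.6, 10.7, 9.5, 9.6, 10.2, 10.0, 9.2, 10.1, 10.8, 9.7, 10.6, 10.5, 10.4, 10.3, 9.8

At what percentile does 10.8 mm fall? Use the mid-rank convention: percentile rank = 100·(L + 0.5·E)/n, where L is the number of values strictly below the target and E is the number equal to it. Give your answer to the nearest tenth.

97.4

Sorted: 9.2, 9.3, 9.4, 9.5, 9.6, 9.6, 9.7, 9.8, 9.8, 9.9, 10.0, 10.1, 10.2, 10.3, 10.4, 10.5, 10.6, 10.7, 10.8.
Count below 10.8: L = 18; count equal: E = 1; n = 19.
Percentile rank = 100·(18 + 0.5·1)/19 = 100·18.5/19 = 97.37.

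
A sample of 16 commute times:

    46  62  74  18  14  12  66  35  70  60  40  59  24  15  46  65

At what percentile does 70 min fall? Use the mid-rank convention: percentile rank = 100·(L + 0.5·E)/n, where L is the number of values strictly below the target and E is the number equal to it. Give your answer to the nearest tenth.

90.6

Sorted: 12, 14, 15, 18, 24, 35, 40, 46, 46, 59, 60, 62, 65, 66, 70, 74.
Count below 70: L = 14; count equal: E = 1; n = 16.
Percentile rank = 100·(14 + 0.5·1)/16 = 100·14.5/16 = 90.62.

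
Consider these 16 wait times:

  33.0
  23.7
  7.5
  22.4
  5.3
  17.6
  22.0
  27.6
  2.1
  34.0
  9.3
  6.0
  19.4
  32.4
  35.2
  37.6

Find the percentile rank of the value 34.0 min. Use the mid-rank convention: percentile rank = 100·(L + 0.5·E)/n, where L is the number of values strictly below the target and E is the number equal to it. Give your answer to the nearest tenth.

84.4

Sorted: 2.1, 5.3, 6.0, 7.5, 9.3, 17.6, 19.4, 22.0, 22.4, 23.7, 27.6, 32.4, 33.0, 34.0, 35.2, 37.6.
Count below 34.0: L = 13; count equal: E = 1; n = 16.
Percentile rank = 100·(13 + 0.5·1)/16 = 100·13.5/16 = 84.38.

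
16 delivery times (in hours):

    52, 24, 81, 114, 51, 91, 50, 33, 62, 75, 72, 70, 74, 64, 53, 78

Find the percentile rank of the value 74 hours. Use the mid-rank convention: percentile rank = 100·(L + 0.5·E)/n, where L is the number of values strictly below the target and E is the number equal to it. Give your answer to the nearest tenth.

Sorted: 24, 33, 50, 51, 52, 53, 62, 64, 70, 72, 74, 75, 78, 81, 91, 114.
Count below 74: L = 10; count equal: E = 1; n = 16.
Percentile rank = 100·(10 + 0.5·1)/16 = 100·10.5/16 = 65.62.

65.6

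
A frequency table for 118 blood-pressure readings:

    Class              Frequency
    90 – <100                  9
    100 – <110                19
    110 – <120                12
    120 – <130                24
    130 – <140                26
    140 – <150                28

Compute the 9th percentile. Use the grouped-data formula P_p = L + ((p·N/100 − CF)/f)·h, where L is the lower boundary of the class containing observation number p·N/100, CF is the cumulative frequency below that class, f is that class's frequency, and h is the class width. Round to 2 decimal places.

100.85

N = 118; target position k = 9/100 · 118 = 10.62.
Cumulative frequencies: 9, 28, 40, 64, 90, 118.
Observation 10.62 falls in the class 100 – <110.
L = 100, CF = 9, f = 19, h = 10.
P9 = 100 + ((10.62 − 9)/19)·10 = 100 + 0.852632 = 100.853.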